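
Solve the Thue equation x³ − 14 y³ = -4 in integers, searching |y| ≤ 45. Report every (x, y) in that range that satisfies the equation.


The equation is x³ - 14y³ = -4. For fixed y, x³ = 14·y³ − 4, so a solution requires the RHS to be a perfect cube.
Strategy: iterate y from -45 to 45, compute RHS = 14·y³ − 4, and check whether it is a (positive or negative) perfect cube.
Check small values of y:
  y = 0: RHS = -4 is not a perfect cube.
  y = 1: RHS = 10 is not a perfect cube.
  y = -1: RHS = -18 is not a perfect cube.
  y = 2: RHS = 108 is not a perfect cube.
  y = -2: RHS = -116 is not a perfect cube.
  y = 3: RHS = 374 is not a perfect cube.
  y = -3: RHS = -382 is not a perfect cube.
Continuing the search up to |y| = 45 finds no solutions either.
No (x, y) in the scanned range satisfies the equation.

No integer solutions with |y| ≤ 45.


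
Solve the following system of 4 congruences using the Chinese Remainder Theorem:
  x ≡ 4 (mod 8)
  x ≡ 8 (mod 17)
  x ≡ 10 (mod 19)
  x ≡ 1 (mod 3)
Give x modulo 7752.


Product of moduli M = 8 · 17 · 19 · 3 = 7752.
Merge one congruence at a time:
  Start: x ≡ 4 (mod 8).
  Combine with x ≡ 8 (mod 17); new modulus lcm = 136.
    Write x = 4 + 8·t and substitute into x ≡ 8 (mod 17): 8·t ≡ 8 − 4 = 4 (mod 17).
    The inverse of 8 mod 17 is 15 (since 8·15 = 120 = 7·17 + 1), so t ≡ 15·4 = 60 ≡ 9 (mod 17).
    Then x = 4 + 8·9 = 76, valid modulo lcm(8, 17) = 136: x ≡ 76 (mod 136).
  Combine with x ≡ 10 (mod 19); new modulus lcm = 2584.
    Write x = 76 + 136·t and substitute into x ≡ 10 (mod 19): 136·t ≡ 10 − 76 = -66 (mod 19).
    Reduce coefficients mod 19: 3·t ≡ 10 (mod 19).
    The inverse of 3 mod 19 is 13 (since 3·13 = 39 = 2·19 + 1), so t ≡ 13·10 = 130 ≡ 16 (mod 19).
    Then x = 76 + 136·16 = 2252, valid modulo lcm(136, 19) = 2584: x ≡ 2252 (mod 2584).
  Combine with x ≡ 1 (mod 3); new modulus lcm = 7752.
    Write x = 2252 + 2584·t and substitute into x ≡ 1 (mod 3): 2584·t ≡ 1 − 2252 = -2251 (mod 3).
    Reduce coefficients mod 3: 1·t ≡ 2 (mod 3).
    So t ≡ 2 (mod 3).
    Then x = 2252 + 2584·2 = 7420, valid modulo lcm(2584, 3) = 7752: x ≡ 7420 (mod 7752).
Verify against each original: 7420 mod 8 = 4, 7420 mod 17 = 8, 7420 mod 19 = 10, 7420 mod 3 = 1.

x ≡ 7420 (mod 7752).


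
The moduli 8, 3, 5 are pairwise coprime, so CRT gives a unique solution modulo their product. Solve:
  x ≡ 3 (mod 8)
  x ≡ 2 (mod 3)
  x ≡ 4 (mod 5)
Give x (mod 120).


Moduli 8, 3, 5 are pairwise coprime; by CRT there is a unique solution modulo M = 8 · 3 · 5 = 120.
Solve pairwise, accumulating the modulus:
  Start with x ≡ 3 (mod 8).
  Combine with x ≡ 2 (mod 3): since gcd(8, 3) = 1, we get a unique residue mod 24.
    Write x = 3 + 8·t and substitute into x ≡ 2 (mod 3): 8·t ≡ 2 − 3 = -1 (mod 3).
    Reduce coefficients mod 3: 2·t ≡ 2 (mod 3).
    The inverse of 2 mod 3 is 2 (since 2·2 = 4 = 1·3 + 1), so t ≡ 2·2 = 4 ≡ 1 (mod 3).
    Then x = 3 + 8·1 = 11, valid modulo lcm(8, 3) = 24: x ≡ 11 (mod 24).
  Combine with x ≡ 4 (mod 5): since gcd(24, 5) = 1, we get a unique residue mod 120.
    Write x = 11 + 24·t and substitute into x ≡ 4 (mod 5): 24·t ≡ 4 − 11 = -7 (mod 5).
    Reduce coefficients mod 5: 4·t ≡ 3 (mod 5).
    The inverse of 4 mod 5 is 4 (since 4·4 = 16 = 3·5 + 1), so t ≡ 4·3 = 12 ≡ 2 (mod 5).
    Then x = 11 + 24·2 = 59, valid modulo lcm(24, 5) = 120: x ≡ 59 (mod 120).
Verify: 59 mod 8 = 3 ✓, 59 mod 3 = 2 ✓, 59 mod 5 = 4 ✓.

x ≡ 59 (mod 120).


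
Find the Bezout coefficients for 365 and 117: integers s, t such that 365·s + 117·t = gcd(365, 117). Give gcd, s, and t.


Euclidean algorithm on (365, 117) — divide until remainder is 0:
  365 = 3 · 117 + 14
  117 = 8 · 14 + 5
  14 = 2 · 5 + 4
  5 = 1 · 4 + 1
  4 = 4 · 1 + 0
gcd(365, 117) = 1.
Track Bezout coefficients alongside the remainders: start with r₀ = 365 = a·1 + b·0 (s = 1, t = 0) and r₁ = 117 = a·0 + b·1 (s = 0, t = 1); each new remainder r_{k+1} = r_{k-1} − q_k·r_k inherits s_{k+1} = s_{k-1} − q_k·s_k, t_{k+1} = t_{k-1} − q_k·t_k, so r_k = a·s_k + b·t_k at every step:
  q = 3: r = 14, s = 1 − 3·0 = 1, t = 0 − 3·1 = -3  (check: 365·1 + 117·(-3) = 14)
  q = 8: r = 5, s = 0 − 8·1 = -8, t = 1 − 8·(-3) = 25  (check: 365·(-8) + 117·25 = 5)
  q = 2: r = 4, s = 1 − 2·(-8) = 17, t = -3 − 2·25 = -53  (check: 365·17 + 117·(-53) = 4)
  q = 1: r = 1, s = -8 − 1·17 = -25, t = 25 − 1·(-53) = 78  (check: 365·(-25) + 117·78 = 1)
The row with r = 1 (the gcd) gives the Bezout coefficients s = -25, t = 78.
Result: 365 · (-25) + 117 · (78) = 1.

gcd(365, 117) = 1; s = -25, t = 78 (check: 365·(-25) + 117·78 = 1).


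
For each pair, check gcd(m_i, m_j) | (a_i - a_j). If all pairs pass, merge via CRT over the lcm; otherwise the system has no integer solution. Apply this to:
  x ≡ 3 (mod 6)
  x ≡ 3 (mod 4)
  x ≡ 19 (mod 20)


Moduli 6, 4, 20 are not pairwise coprime, so CRT works modulo lcm(m_i) when all pairwise compatibility conditions hold.
Pairwise compatibility: gcd(m_i, m_j) must divide a_i - a_j for every pair.
Merge one congruence at a time:
  Start: x ≡ 3 (mod 6).
  Combine with x ≡ 3 (mod 4): gcd(6, 4) = 2; 3 - 3 = 0, which IS divisible by 2, so compatible.
    Write x = 3 + 6·t and substitute into x ≡ 3 (mod 4): 6·t ≡ 3 − 3 = 0 (mod 4).
    Divide the congruence (and modulus) by g = 2: 3·t ≡ 0 (mod 2).
    Reduce coefficients mod 2: 1·t ≡ 0 (mod 2).
    So t ≡ 0 (mod 2).
    Then x = 3 + 6·0 = 3, valid modulo lcm(6, 4) = 12: x ≡ 3 (mod 12).
  Combine with x ≡ 19 (mod 20): gcd(12, 20) = 4; 19 - 3 = 16, which IS divisible by 4, so compatible.
    Write x = 3 + 12·t and substitute into x ≡ 19 (mod 20): 12·t ≡ 19 − 3 = 16 (mod 20).
    Divide the congruence (and modulus) by g = 4: 3·t ≡ 4 (mod 5).
    The inverse of 3 mod 5 is 2 (since 3·2 = 6 = 1·5 + 1), so t ≡ 2·4 = 8 ≡ 3 (mod 5).
    Then x = 3 + 12·3 = 39, valid modulo lcm(12, 20) = 60: x ≡ 39 (mod 60).
Verify: 39 mod 6 = 3, 39 mod 4 = 3, 39 mod 20 = 19.

x ≡ 39 (mod 60).


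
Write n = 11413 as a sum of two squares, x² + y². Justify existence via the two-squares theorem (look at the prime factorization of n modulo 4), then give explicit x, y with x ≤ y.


Step 1: Factor n = 11413 = 101 · 113.
Step 2: Check the mod-4 condition on each prime factor: 101 ≡ 1 (mod 4), exponent 1; 113 ≡ 1 (mod 4), exponent 1.
All primes ≡ 3 (mod 4) appear to even exponent (or don't appear), so by the two-squares theorem n IS expressible as a sum of two squares.
Step 3: Build a representation. Here n = 101 · 113 is a product of primes ≡ 1 (mod 4). Each prime p ≡ 1 (mod 4) is itself a sum of two squares; find a² by testing p − a² for a perfect square:
  101: 101 − 1² = 100 = 10² ⇒ 101 = 1² + 10².
  113: 113 − 1² = 112, 113 − 2² = 109, 113 − 3² = 104, 113 − 4² = 97, 113 − 5² = 88, 113 − 6² = 77, 113 − 7² = 64 = 8² ⇒ 113 = 7² + 8².
  Combine using the Brahmagupta–Fibonacci identity (a² + b²)(c² + d²) = (ac − bd)² + (ad + bc)² = (ac + bd)² + (ad − bc)²:
  101 · 113 = 11413: from (1² + 10²)(7² + 8²), take (1·7 − 10·8, 1·8 + 10·7) = (7 − 80, 8 + 70) = (-73, 78); dropping signs (only squares matter) gives (73, 78); check 73² + 78² = 5329 + 6084 = 11413 ✓.
Step 4: Order so x ≤ y and verify: 73² + 78² = 5329 + 6084 = 11413 = n. ✓

n = 11413 = 73² + 78² (one valid representation with x ≤ y).


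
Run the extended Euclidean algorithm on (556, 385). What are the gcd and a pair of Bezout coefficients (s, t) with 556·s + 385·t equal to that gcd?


Euclidean algorithm on (556, 385) — divide until remainder is 0:
  556 = 1 · 385 + 171
  385 = 2 · 171 + 43
  171 = 3 · 43 + 42
  43 = 1 · 42 + 1
  42 = 42 · 1 + 0
gcd(556, 385) = 1.
Track Bezout coefficients alongside the remainders: start with r₀ = 556 = a·1 + b·0 (s = 1, t = 0) and r₁ = 385 = a·0 + b·1 (s = 0, t = 1); each new remainder r_{k+1} = r_{k-1} − q_k·r_k inherits s_{k+1} = s_{k-1} − q_k·s_k, t_{k+1} = t_{k-1} − q_k·t_k, so r_k = a·s_k + b·t_k at every step:
  q = 1: r = 171, s = 1 − 1·0 = 1, t = 0 − 1·1 = -1  (check: 556·1 + 385·(-1) = 171)
  q = 2: r = 43, s = 0 − 2·1 = -2, t = 1 − 2·(-1) = 3  (check: 556·(-2) + 385·3 = 43)
  q = 3: r = 42, s = 1 − 3·(-2) = 7, t = -1 − 3·3 = -10  (check: 556·7 + 385·(-10) = 42)
  q = 1: r = 1, s = -2 − 1·7 = -9, t = 3 − 1·(-10) = 13  (check: 556·(-9) + 385·13 = 1)
The row with r = 1 (the gcd) gives the Bezout coefficients s = -9, t = 13.
Result: 556 · (-9) + 385 · (13) = 1.

gcd(556, 385) = 1; s = -9, t = 13 (check: 556·(-9) + 385·13 = 1).


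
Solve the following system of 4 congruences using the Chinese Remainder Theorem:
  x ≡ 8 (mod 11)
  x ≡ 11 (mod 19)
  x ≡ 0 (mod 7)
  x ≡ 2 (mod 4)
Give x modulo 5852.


Product of moduli M = 11 · 19 · 7 · 4 = 5852.
Merge one congruence at a time:
  Start: x ≡ 8 (mod 11).
  Combine with x ≡ 11 (mod 19); new modulus lcm = 209.
    Write x = 8 + 11·t and substitute into x ≡ 11 (mod 19): 11·t ≡ 11 − 8 = 3 (mod 19).
    The inverse of 11 mod 19 is 7 (since 11·7 = 77 = 4·19 + 1), so t ≡ 7·3 = 21 ≡ 2 (mod 19).
    Then x = 8 + 11·2 = 30, valid modulo lcm(11, 19) = 209: x ≡ 30 (mod 209).
  Combine with x ≡ 0 (mod 7); new modulus lcm = 1463.
    Write x = 30 + 209·t and substitute into x ≡ 0 (mod 7): 209·t ≡ 0 − 30 = -30 (mod 7).
    Reduce coefficients mod 7: 6·t ≡ 5 (mod 7).
    The inverse of 6 mod 7 is 6 (since 6·6 = 36 = 5·7 + 1), so t ≡ 6·5 = 30 ≡ 2 (mod 7).
    Then x = 30 + 209·2 = 448, valid modulo lcm(209, 7) = 1463: x ≡ 448 (mod 1463).
  Combine with x ≡ 2 (mod 4); new modulus lcm = 5852.
    Write x = 448 + 1463·t and substitute into x ≡ 2 (mod 4): 1463·t ≡ 2 − 448 = -446 (mod 4).
    Reduce coefficients mod 4: 3·t ≡ 2 (mod 4).
    The inverse of 3 mod 4 is 3 (since 3·3 = 9 = 2·4 + 1), so t ≡ 3·2 = 6 ≡ 2 (mod 4).
    Then x = 448 + 1463·2 = 3374, valid modulo lcm(1463, 4) = 5852: x ≡ 3374 (mod 5852).
Verify against each original: 3374 mod 11 = 8, 3374 mod 19 = 11, 3374 mod 7 = 0, 3374 mod 4 = 2.

x ≡ 3374 (mod 5852).


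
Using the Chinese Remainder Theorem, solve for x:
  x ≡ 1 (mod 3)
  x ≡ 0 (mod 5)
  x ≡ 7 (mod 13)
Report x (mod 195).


Moduli 3, 5, 13 are pairwise coprime; by CRT there is a unique solution modulo M = 3 · 5 · 13 = 195.
Solve pairwise, accumulating the modulus:
  Start with x ≡ 1 (mod 3).
  Combine with x ≡ 0 (mod 5): since gcd(3, 5) = 1, we get a unique residue mod 15.
    Write x = 1 + 3·t and substitute into x ≡ 0 (mod 5): 3·t ≡ 0 − 1 = -1 (mod 5).
    Reduce coefficients mod 5: 3·t ≡ 4 (mod 5).
    The inverse of 3 mod 5 is 2 (since 3·2 = 6 = 1·5 + 1), so t ≡ 2·4 = 8 ≡ 3 (mod 5).
    Then x = 1 + 3·3 = 10, valid modulo lcm(3, 5) = 15: x ≡ 10 (mod 15).
  Combine with x ≡ 7 (mod 13): since gcd(15, 13) = 1, we get a unique residue mod 195.
    Write x = 10 + 15·t and substitute into x ≡ 7 (mod 13): 15·t ≡ 7 − 10 = -3 (mod 13).
    Reduce coefficients mod 13: 2·t ≡ 10 (mod 13).
    The inverse of 2 mod 13 is 7 (since 2·7 = 14 = 1·13 + 1), so t ≡ 7·10 = 70 ≡ 5 (mod 13).
    Then x = 10 + 15·5 = 85, valid modulo lcm(15, 13) = 195: x ≡ 85 (mod 195).
Verify: 85 mod 3 = 1 ✓, 85 mod 5 = 0 ✓, 85 mod 13 = 7 ✓.

x ≡ 85 (mod 195).


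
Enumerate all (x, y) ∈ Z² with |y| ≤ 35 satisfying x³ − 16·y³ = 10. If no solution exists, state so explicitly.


The equation is x³ - 16y³ = 10. For fixed y, x³ = 16·y³ + 10, so a solution requires the RHS to be a perfect cube.
Strategy: iterate y from -35 to 35, compute RHS = 16·y³ + 10, and check whether it is a (positive or negative) perfect cube.
Check small values of y:
  y = 0: RHS = 10 is not a perfect cube.
  y = 1: RHS = 26 is not a perfect cube.
  y = -1: RHS = -6 is not a perfect cube.
  y = 2: RHS = 138 is not a perfect cube.
  y = -2: RHS = -118 is not a perfect cube.
  y = 3: RHS = 442 is not a perfect cube.
  y = -3: RHS = -422 is not a perfect cube.
Continuing the search up to |y| = 35 finds no solutions either.
No (x, y) in the scanned range satisfies the equation.

No integer solutions with |y| ≤ 35.


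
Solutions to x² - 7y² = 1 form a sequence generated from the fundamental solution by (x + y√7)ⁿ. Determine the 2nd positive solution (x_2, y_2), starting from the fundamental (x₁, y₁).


Step 1: Find the fundamental solution (x₁, y₁) of x² - 7y² = 1.
  Expand √7 as a continued fraction. a₀ = ⌊√7⌋ = 2; iterate m_{k+1} = d_k·a_k − m_k, d_{k+1} = (7 − m_{k+1}²)/d_k, a_{k+1} = ⌊(a₀ + m_{k+1})/d_{k+1}⌋ (starting m₀ = 0, d₀ = 1), with convergents p_k = a_k·p_{k-1} + p_{k-2}, q_k = a_k·q_{k-1} + q_{k-2} (p₋₁ = 1, q₋₁ = 0):
  k = 0: a₀ = 2; p₀/q₀ = 2/1; p₀² − 7·q₀² = 4 − 7 = -3.
  k = 1: m = 2, d = 3, a = ⌊(2 + 2)/3⌋ = 1; p/q = (1·2 + 1)/(1·1 + 0) = 3/1; p² − 7·q² = 9 − 7 = 2.
  k = 2: m = 1, d = 2, a = ⌊(2 + 1)/2⌋ = 1; p/q = (1·3 + 2)/(1·1 + 1) = 5/2; p² − 7·q² = 25 − 28 = -3.
  k = 3: m = 1, d = 3, a = ⌊(2 + 1)/3⌋ = 1; p/q = (1·5 + 3)/(1·2 + 1) = 8/3; p² − 7·q² = 64 − 63 = 1.
  The first convergent with p² − 7·q² = 1 gives the fundamental solution (x₁, y₁) = (8, 3).
Step 2: Apply the recurrence (x_{n+1}, y_{n+1}) = (x₁x_n + 7y₁y_n, x₁y_n + y₁x_n) repeatedly.
  From (x_1, y_1) = (8, 3): x_2 = 8·8 + 7·3·3 = 127; y_2 = 8·3 + 3·8 = 48.
Step 3: Verify x_2² - 7·y_2² = 16129 - 16128 = 1 (should be 1). ✓

(x_1, y_1) = (8, 3); (x_2, y_2) = (127, 48).


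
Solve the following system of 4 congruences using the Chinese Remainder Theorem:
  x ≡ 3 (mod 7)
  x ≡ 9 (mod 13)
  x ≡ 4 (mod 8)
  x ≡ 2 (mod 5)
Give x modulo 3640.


Product of moduli M = 7 · 13 · 8 · 5 = 3640.
Merge one congruence at a time:
  Start: x ≡ 3 (mod 7).
  Combine with x ≡ 9 (mod 13); new modulus lcm = 91.
    Write x = 3 + 7·t and substitute into x ≡ 9 (mod 13): 7·t ≡ 9 − 3 = 6 (mod 13).
    The inverse of 7 mod 13 is 2 (since 7·2 = 14 = 1·13 + 1), so t ≡ 2·6 = 12 ≡ 12 (mod 13).
    Then x = 3 + 7·12 = 87, valid modulo lcm(7, 13) = 91: x ≡ 87 (mod 91).
  Combine with x ≡ 4 (mod 8); new modulus lcm = 728.
    Write x = 87 + 91·t and substitute into x ≡ 4 (mod 8): 91·t ≡ 4 − 87 = -83 (mod 8).
    Reduce coefficients mod 8: 3·t ≡ 5 (mod 8).
    The inverse of 3 mod 8 is 3 (since 3·3 = 9 = 1·8 + 1), so t ≡ 3·5 = 15 ≡ 7 (mod 8).
    Then x = 87 + 91·7 = 724, valid modulo lcm(91, 8) = 728: x ≡ 724 (mod 728).
  Combine with x ≡ 2 (mod 5); new modulus lcm = 3640.
    Write x = 724 + 728·t and substitute into x ≡ 2 (mod 5): 728·t ≡ 2 − 724 = -722 (mod 5).
    Reduce coefficients mod 5: 3·t ≡ 3 (mod 5).
    The inverse of 3 mod 5 is 2 (since 3·2 = 6 = 1·5 + 1), so t ≡ 2·3 = 6 ≡ 1 (mod 5).
    Then x = 724 + 728·1 = 1452, valid modulo lcm(728, 5) = 3640: x ≡ 1452 (mod 3640).
Verify against each original: 1452 mod 7 = 3, 1452 mod 13 = 9, 1452 mod 8 = 4, 1452 mod 5 = 2.

x ≡ 1452 (mod 3640).


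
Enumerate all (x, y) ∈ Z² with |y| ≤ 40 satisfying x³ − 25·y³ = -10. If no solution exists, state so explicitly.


The equation is x³ - 25y³ = -10. For fixed y, x³ = 25·y³ − 10, so a solution requires the RHS to be a perfect cube.
Strategy: iterate y from -40 to 40, compute RHS = 25·y³ − 10, and check whether it is a (positive or negative) perfect cube.
Check small values of y:
  y = 0: RHS = -10 is not a perfect cube.
  y = 1: RHS = 15 is not a perfect cube.
  y = -1: RHS = -35 is not a perfect cube.
  y = 2: RHS = 190 is not a perfect cube.
  y = -2: RHS = -210 is not a perfect cube.
  y = 3: RHS = 665 is not a perfect cube.
  y = -3: RHS = -685 is not a perfect cube.
Continuing the search up to |y| = 40 finds no solutions either.
No (x, y) in the scanned range satisfies the equation.

No integer solutions with |y| ≤ 40.


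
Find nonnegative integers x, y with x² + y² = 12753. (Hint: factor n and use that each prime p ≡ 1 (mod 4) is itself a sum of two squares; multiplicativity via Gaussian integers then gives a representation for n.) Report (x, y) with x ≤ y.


Step 1: Factor n = 12753 = 3^2 · 13 · 109.
Step 2: Check the mod-4 condition on each prime factor: 3 ≡ 3 (mod 4), exponent 2 (must be even); 13 ≡ 1 (mod 4), exponent 1; 109 ≡ 1 (mod 4), exponent 1.
All primes ≡ 3 (mod 4) appear to even exponent (or don't appear), so by the two-squares theorem n IS expressible as a sum of two squares.
Step 3: Build a representation. Group n = k² · m with k = 3 and m = 13 · 109 = 1417 (a product of primes ≡ 1 (mod 4)); a representation of m scales to one of n via (k·x)² + (k·y)² = k²(x² + y²). Each prime p ≡ 1 (mod 4) is itself a sum of two squares; find a² by testing p − a² for a perfect square:
  13: 13 − 1² = 12, 13 − 2² = 9 = 3² ⇒ 13 = 2² + 3².
  109: 109 − 1² = 108, 109 − 2² = 105, 109 − 3² = 100 = 10² ⇒ 109 = 3² + 10².
  Combine using the Brahmagupta–Fibonacci identity (a² + b²)(c² + d²) = (ac − bd)² + (ad + bc)² = (ac + bd)² + (ad − bc)²:
  13 · 109 = 1417: from (2² + 3²)(3² + 10²), take (2·3 − 3·10, 2·10 + 3·3) = (6 − 30, 20 + 9) = (-24, 29); dropping signs (only squares matter) gives (24, 29); check 24² + 29² = 576 + 841 = 1417 ✓.
  Scale by k = 3: (3·24, 3·29) = (72, 87).
Step 4: Order so x ≤ y and verify: 72² + 87² = 5184 + 7569 = 12753 = n. ✓

n = 12753 = 72² + 87² (one valid representation with x ≤ y).


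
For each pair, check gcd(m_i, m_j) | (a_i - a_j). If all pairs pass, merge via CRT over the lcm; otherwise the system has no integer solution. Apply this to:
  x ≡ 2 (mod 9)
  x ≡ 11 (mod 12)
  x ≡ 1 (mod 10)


Moduli 9, 12, 10 are not pairwise coprime, so CRT works modulo lcm(m_i) when all pairwise compatibility conditions hold.
Pairwise compatibility: gcd(m_i, m_j) must divide a_i - a_j for every pair.
Merge one congruence at a time:
  Start: x ≡ 2 (mod 9).
  Combine with x ≡ 11 (mod 12): gcd(9, 12) = 3; 11 - 2 = 9, which IS divisible by 3, so compatible.
    Write x = 2 + 9·t and substitute into x ≡ 11 (mod 12): 9·t ≡ 11 − 2 = 9 (mod 12).
    Divide the congruence (and modulus) by g = 3: 3·t ≡ 3 (mod 4).
    The inverse of 3 mod 4 is 3 (since 3·3 = 9 = 2·4 + 1), so t ≡ 3·3 = 9 ≡ 1 (mod 4).
    Then x = 2 + 9·1 = 11, valid modulo lcm(9, 12) = 36: x ≡ 11 (mod 36).
  Combine with x ≡ 1 (mod 10): gcd(36, 10) = 2; 1 - 11 = -10, which IS divisible by 2, so compatible.
    Write x = 11 + 36·t and substitute into x ≡ 1 (mod 10): 36·t ≡ 1 − 11 = -10 (mod 10).
    Divide the congruence (and modulus) by g = 2: 18·t ≡ -5 (mod 5).
    Reduce coefficients mod 5: 3·t ≡ 0 (mod 5).
    The inverse of 3 mod 5 is 2 (since 3·2 = 6 = 1·5 + 1), so t ≡ 2·0 = 0 ≡ 0 (mod 5).
    Then x = 11 + 36·0 = 11, valid modulo lcm(36, 10) = 180: x ≡ 11 (mod 180).
Verify: 11 mod 9 = 2, 11 mod 12 = 11, 11 mod 10 = 1.

x ≡ 11 (mod 180).


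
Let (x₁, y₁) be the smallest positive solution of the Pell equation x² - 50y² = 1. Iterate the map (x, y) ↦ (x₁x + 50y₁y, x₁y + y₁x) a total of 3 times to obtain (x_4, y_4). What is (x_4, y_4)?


Step 1: Find the fundamental solution (x₁, y₁) of x² - 50y² = 1.
  Expand √50 as a continued fraction. a₀ = ⌊√50⌋ = 7; iterate m_{k+1} = d_k·a_k − m_k, d_{k+1} = (50 − m_{k+1}²)/d_k, a_{k+1} = ⌊(a₀ + m_{k+1})/d_{k+1}⌋ (starting m₀ = 0, d₀ = 1), with convergents p_k = a_k·p_{k-1} + p_{k-2}, q_k = a_k·q_{k-1} + q_{k-2} (p₋₁ = 1, q₋₁ = 0):
  k = 0: a₀ = 7; p₀/q₀ = 7/1; p₀² − 50·q₀² = 49 − 50 = -1.
  k = 1: m = 7, d = 1, a = ⌊(7 + 7)/1⌋ = 14; p/q = (14·7 + 1)/(14·1 + 0) = 99/14; p² − 50·q² = 9801 − 9800 = 1.
  The first convergent with p² − 50·q² = 1 gives the fundamental solution (x₁, y₁) = (99, 14).
Step 2: Apply the recurrence (x_{n+1}, y_{n+1}) = (x₁x_n + 50y₁y_n, x₁y_n + y₁x_n) repeatedly.
  From (x_1, y_1) = (99, 14): x_2 = 99·99 + 50·14·14 = 19601; y_2 = 99·14 + 14·99 = 2772.
  From (x_2, y_2) = (19601, 2772): x_3 = 99·19601 + 50·14·2772 = 3880899; y_3 = 99·2772 + 14·19601 = 548842.
  From (x_3, y_3) = (3880899, 548842): x_4 = 99·3880899 + 50·14·548842 = 768398401; y_4 = 99·548842 + 14·3880899 = 108667944.
Step 3: Verify x_4² - 50·y_4² = 590436102659356801 - 590436102659356800 = 1 (should be 1). ✓

(x_1, y_1) = (99, 14); (x_4, y_4) = (768398401, 108667944).


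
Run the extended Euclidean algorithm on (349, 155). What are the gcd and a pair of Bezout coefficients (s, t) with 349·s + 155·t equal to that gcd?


Euclidean algorithm on (349, 155) — divide until remainder is 0:
  349 = 2 · 155 + 39
  155 = 3 · 39 + 38
  39 = 1 · 38 + 1
  38 = 38 · 1 + 0
gcd(349, 155) = 1.
Track Bezout coefficients alongside the remainders: start with r₀ = 349 = a·1 + b·0 (s = 1, t = 0) and r₁ = 155 = a·0 + b·1 (s = 0, t = 1); each new remainder r_{k+1} = r_{k-1} − q_k·r_k inherits s_{k+1} = s_{k-1} − q_k·s_k, t_{k+1} = t_{k-1} − q_k·t_k, so r_k = a·s_k + b·t_k at every step:
  q = 2: r = 39, s = 1 − 2·0 = 1, t = 0 − 2·1 = -2  (check: 349·1 + 155·(-2) = 39)
  q = 3: r = 38, s = 0 − 3·1 = -3, t = 1 − 3·(-2) = 7  (check: 349·(-3) + 155·7 = 38)
  q = 1: r = 1, s = 1 − 1·(-3) = 4, t = -2 − 1·7 = -9  (check: 349·4 + 155·(-9) = 1)
The row with r = 1 (the gcd) gives the Bezout coefficients s = 4, t = -9.
Result: 349 · (4) + 155 · (-9) = 1.

gcd(349, 155) = 1; s = 4, t = -9 (check: 349·4 + 155·(-9) = 1).


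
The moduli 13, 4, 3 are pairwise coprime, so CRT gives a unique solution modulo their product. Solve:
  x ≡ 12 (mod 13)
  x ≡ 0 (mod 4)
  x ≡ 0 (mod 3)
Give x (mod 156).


Moduli 13, 4, 3 are pairwise coprime; by CRT there is a unique solution modulo M = 13 · 4 · 3 = 156.
Solve pairwise, accumulating the modulus:
  Start with x ≡ 12 (mod 13).
  Combine with x ≡ 0 (mod 4): since gcd(13, 4) = 1, we get a unique residue mod 52.
    Write x = 12 + 13·t and substitute into x ≡ 0 (mod 4): 13·t ≡ 0 − 12 = -12 (mod 4).
    Reduce coefficients mod 4: 1·t ≡ 0 (mod 4).
    So t ≡ 0 (mod 4).
    Then x = 12 + 13·0 = 12, valid modulo lcm(13, 4) = 52: x ≡ 12 (mod 52).
  Combine with x ≡ 0 (mod 3): since gcd(52, 3) = 1, we get a unique residue mod 156.
    Write x = 12 + 52·t and substitute into x ≡ 0 (mod 3): 52·t ≡ 0 − 12 = -12 (mod 3).
    Reduce coefficients mod 3: 1·t ≡ 0 (mod 3).
    So t ≡ 0 (mod 3).
    Then x = 12 + 52·0 = 12, valid modulo lcm(52, 3) = 156: x ≡ 12 (mod 156).
Verify: 12 mod 13 = 12 ✓, 12 mod 4 = 0 ✓, 12 mod 3 = 0 ✓.

x ≡ 12 (mod 156).


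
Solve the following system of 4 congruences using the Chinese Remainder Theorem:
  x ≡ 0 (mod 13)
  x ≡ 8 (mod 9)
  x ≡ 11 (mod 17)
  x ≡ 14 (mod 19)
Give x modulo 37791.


Product of moduli M = 13 · 9 · 17 · 19 = 37791.
Merge one congruence at a time:
  Start: x ≡ 0 (mod 13).
  Combine with x ≡ 8 (mod 9); new modulus lcm = 117.
    Write x = 0 + 13·t and substitute into x ≡ 8 (mod 9): 13·t ≡ 8 − 0 = 8 (mod 9).
    Reduce coefficients mod 9: 4·t ≡ 8 (mod 9).
    The inverse of 4 mod 9 is 7 (since 4·7 = 28 = 3·9 + 1), so t ≡ 7·8 = 56 ≡ 2 (mod 9).
    Then x = 0 + 13·2 = 26, valid modulo lcm(13, 9) = 117: x ≡ 26 (mod 117).
  Combine with x ≡ 11 (mod 17); new modulus lcm = 1989.
    Write x = 26 + 117·t and substitute into x ≡ 11 (mod 17): 117·t ≡ 11 − 26 = -15 (mod 17).
    Reduce coefficients mod 17: 15·t ≡ 2 (mod 17).
    The inverse of 15 mod 17 is 8 (since 15·8 = 120 = 7·17 + 1), so t ≡ 8·2 = 16 ≡ 16 (mod 17).
    Then x = 26 + 117·16 = 1898, valid modulo lcm(117, 17) = 1989: x ≡ 1898 (mod 1989).
  Combine with x ≡ 14 (mod 19); new modulus lcm = 37791.
    Write x = 1898 + 1989·t and substitute into x ≡ 14 (mod 19): 1989·t ≡ 14 − 1898 = -1884 (mod 19).
    Reduce coefficients mod 19: 13·t ≡ 16 (mod 19).
    The inverse of 13 mod 19 is 3 (since 13·3 = 39 = 2·19 + 1), so t ≡ 3·16 = 48 ≡ 10 (mod 19).
    Then x = 1898 + 1989·10 = 21788, valid modulo lcm(1989, 19) = 37791: x ≡ 21788 (mod 37791).
Verify against each original: 21788 mod 13 = 0, 21788 mod 9 = 8, 21788 mod 17 = 11, 21788 mod 19 = 14.

x ≡ 21788 (mod 37791).


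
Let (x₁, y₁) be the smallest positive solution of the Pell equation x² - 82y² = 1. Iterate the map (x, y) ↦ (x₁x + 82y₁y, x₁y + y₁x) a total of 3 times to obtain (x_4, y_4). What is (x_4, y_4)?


Step 1: Find the fundamental solution (x₁, y₁) of x² - 82y² = 1.
  Expand √82 as a continued fraction. a₀ = ⌊√82⌋ = 9; iterate m_{k+1} = d_k·a_k − m_k, d_{k+1} = (82 − m_{k+1}²)/d_k, a_{k+1} = ⌊(a₀ + m_{k+1})/d_{k+1}⌋ (starting m₀ = 0, d₀ = 1), with convergents p_k = a_k·p_{k-1} + p_{k-2}, q_k = a_k·q_{k-1} + q_{k-2} (p₋₁ = 1, q₋₁ = 0):
  k = 0: a₀ = 9; p₀/q₀ = 9/1; p₀² − 82·q₀² = 81 − 82 = -1.
  k = 1: m = 9, d = 1, a = ⌊(9 + 9)/1⌋ = 18; p/q = (18·9 + 1)/(18·1 + 0) = 163/18; p² − 82·q² = 26569 − 26568 = 1.
  The first convergent with p² − 82·q² = 1 gives the fundamental solution (x₁, y₁) = (163, 18).
Step 2: Apply the recurrence (x_{n+1}, y_{n+1}) = (x₁x_n + 82y₁y_n, x₁y_n + y₁x_n) repeatedly.
  From (x_1, y_1) = (163, 18): x_2 = 163·163 + 82·18·18 = 53137; y_2 = 163·18 + 18·163 = 5868.
  From (x_2, y_2) = (53137, 5868): x_3 = 163·53137 + 82·18·5868 = 17322499; y_3 = 163·5868 + 18·53137 = 1912950.
  From (x_3, y_3) = (17322499, 1912950): x_4 = 163·17322499 + 82·18·1912950 = 5647081537; y_4 = 163·1912950 + 18·17322499 = 623615832.
Step 3: Verify x_4² - 82·y_4² = 31889529885526282369 - 31889529885526282368 = 1 (should be 1). ✓

(x_1, y_1) = (163, 18); (x_4, y_4) = (5647081537, 623615832).


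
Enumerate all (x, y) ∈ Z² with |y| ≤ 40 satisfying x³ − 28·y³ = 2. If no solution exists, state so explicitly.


The equation is x³ - 28y³ = 2. For fixed y, x³ = 28·y³ + 2, so a solution requires the RHS to be a perfect cube.
Strategy: iterate y from -40 to 40, compute RHS = 28·y³ + 2, and check whether it is a (positive or negative) perfect cube.
Check small values of y:
  y = 0: RHS = 2 is not a perfect cube.
  y = 1: RHS = 30 is not a perfect cube.
  y = -1: RHS = -26 is not a perfect cube.
  y = 2: RHS = 226 is not a perfect cube.
  y = -2: RHS = -222 is not a perfect cube.
  y = 3: RHS = 758 is not a perfect cube.
  y = -3: RHS = -754 is not a perfect cube.
Continuing the search up to |y| = 40 finds no solutions either.
No (x, y) in the scanned range satisfies the equation.

No integer solutions with |y| ≤ 40.


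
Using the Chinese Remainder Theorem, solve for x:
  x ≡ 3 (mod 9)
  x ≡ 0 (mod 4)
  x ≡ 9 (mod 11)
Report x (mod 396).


Moduli 9, 4, 11 are pairwise coprime; by CRT there is a unique solution modulo M = 9 · 4 · 11 = 396.
Solve pairwise, accumulating the modulus:
  Start with x ≡ 3 (mod 9).
  Combine with x ≡ 0 (mod 4): since gcd(9, 4) = 1, we get a unique residue mod 36.
    Write x = 3 + 9·t and substitute into x ≡ 0 (mod 4): 9·t ≡ 0 − 3 = -3 (mod 4).
    Reduce coefficients mod 4: 1·t ≡ 1 (mod 4).
    So t ≡ 1 (mod 4).
    Then x = 3 + 9·1 = 12, valid modulo lcm(9, 4) = 36: x ≡ 12 (mod 36).
  Combine with x ≡ 9 (mod 11): since gcd(36, 11) = 1, we get a unique residue mod 396.
    Write x = 12 + 36·t and substitute into x ≡ 9 (mod 11): 36·t ≡ 9 − 12 = -3 (mod 11).
    Reduce coefficients mod 11: 3·t ≡ 8 (mod 11).
    The inverse of 3 mod 11 is 4 (since 3·4 = 12 = 1·11 + 1), so t ≡ 4·8 = 32 ≡ 10 (mod 11).
    Then x = 12 + 36·10 = 372, valid modulo lcm(36, 11) = 396: x ≡ 372 (mod 396).
Verify: 372 mod 9 = 3 ✓, 372 mod 4 = 0 ✓, 372 mod 11 = 9 ✓.

x ≡ 372 (mod 396).


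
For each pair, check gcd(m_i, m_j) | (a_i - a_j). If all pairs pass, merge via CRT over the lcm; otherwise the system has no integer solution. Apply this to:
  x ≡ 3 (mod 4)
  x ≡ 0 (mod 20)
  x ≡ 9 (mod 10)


Moduli 4, 20, 10 are not pairwise coprime, so CRT works modulo lcm(m_i) when all pairwise compatibility conditions hold.
Pairwise compatibility: gcd(m_i, m_j) must divide a_i - a_j for every pair.
Merge one congruence at a time:
  Start: x ≡ 3 (mod 4).
  Combine with x ≡ 0 (mod 20): gcd(4, 20) = 4, and 0 - 3 = -3 is NOT divisible by 4.
    ⇒ system is inconsistent (no integer solution).

No solution (the system is inconsistent).


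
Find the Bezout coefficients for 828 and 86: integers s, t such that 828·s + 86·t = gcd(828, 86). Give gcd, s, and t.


Euclidean algorithm on (828, 86) — divide until remainder is 0:
  828 = 9 · 86 + 54
  86 = 1 · 54 + 32
  54 = 1 · 32 + 22
  32 = 1 · 22 + 10
  22 = 2 · 10 + 2
  10 = 5 · 2 + 0
gcd(828, 86) = 2.
Track Bezout coefficients alongside the remainders: start with r₀ = 828 = a·1 + b·0 (s = 1, t = 0) and r₁ = 86 = a·0 + b·1 (s = 0, t = 1); each new remainder r_{k+1} = r_{k-1} − q_k·r_k inherits s_{k+1} = s_{k-1} − q_k·s_k, t_{k+1} = t_{k-1} − q_k·t_k, so r_k = a·s_k + b·t_k at every step:
  q = 9: r = 54, s = 1 − 9·0 = 1, t = 0 − 9·1 = -9  (check: 828·1 + 86·(-9) = 54)
  q = 1: r = 32, s = 0 − 1·1 = -1, t = 1 − 1·(-9) = 10  (check: 828·(-1) + 86·10 = 32)
  q = 1: r = 22, s = 1 − 1·(-1) = 2, t = -9 − 1·10 = -19  (check: 828·2 + 86·(-19) = 22)
  q = 1: r = 10, s = -1 − 1·2 = -3, t = 10 − 1·(-19) = 29  (check: 828·(-3) + 86·29 = 10)
  q = 2: r = 2, s = 2 − 2·(-3) = 8, t = -19 − 2·29 = -77  (check: 828·8 + 86·(-77) = 2)
The row with r = 2 (the gcd) gives the Bezout coefficients s = 8, t = -77.
Result: 828 · (8) + 86 · (-77) = 2.

gcd(828, 86) = 2; s = 8, t = -77 (check: 828·8 + 86·(-77) = 2).


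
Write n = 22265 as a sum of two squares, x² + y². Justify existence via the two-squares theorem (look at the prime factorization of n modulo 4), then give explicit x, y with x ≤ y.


Step 1: Factor n = 22265 = 5 · 61 · 73.
Step 2: Check the mod-4 condition on each prime factor: 5 ≡ 1 (mod 4), exponent 1; 61 ≡ 1 (mod 4), exponent 1; 73 ≡ 1 (mod 4), exponent 1.
All primes ≡ 3 (mod 4) appear to even exponent (or don't appear), so by the two-squares theorem n IS expressible as a sum of two squares.
Step 3: Build a representation. Here n = 5 · 61 · 73 is a product of primes ≡ 1 (mod 4). Each prime p ≡ 1 (mod 4) is itself a sum of two squares; find a² by testing p − a² for a perfect square:
  5: 5 − 1² = 4 = 2² ⇒ 5 = 1² + 2².
  61: 61 − 1² = 60, 61 − 2² = 57, 61 − 3² = 52, 61 − 4² = 45, 61 − 5² = 36 = 6² ⇒ 61 = 5² + 6².
  73: 73 − 1² = 72, 73 − 2² = 69, 73 − 3² = 64 = 8² ⇒ 73 = 3² + 8².
  Combine using the Brahmagupta–Fibonacci identity (a² + b²)(c² + d²) = (ac − bd)² + (ad + bc)² = (ac + bd)² + (ad − bc)²:
  5 · 61 = 305: from (1² + 2²)(5² + 6²), take (1·5 − 2·6, 1·6 + 2·5) = (5 − 12, 6 + 10) = (-7, 16); dropping signs (only squares matter) gives (7, 16); check 7² + 16² = 49 + 256 = 305 ✓.
  305 · 73 = 22265: from (7² + 16²)(3² + 8²), take (7·3 − 16·8, 7·8 + 16·3) = (21 − 128, 56 + 48) = (-107, 104); dropping signs (only squares matter) gives (107, 104); check 107² + 104² = 11449 + 10816 = 22265 ✓.
Step 4: Order so x ≤ y and verify: 104² + 107² = 10816 + 11449 = 22265 = n. ✓

n = 22265 = 104² + 107² (one valid representation with x ≤ y).


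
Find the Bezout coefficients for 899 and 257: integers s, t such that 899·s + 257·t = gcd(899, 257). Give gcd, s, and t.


Euclidean algorithm on (899, 257) — divide until remainder is 0:
  899 = 3 · 257 + 128
  257 = 2 · 128 + 1
  128 = 128 · 1 + 0
gcd(899, 257) = 1.
Track Bezout coefficients alongside the remainders: start with r₀ = 899 = a·1 + b·0 (s = 1, t = 0) and r₁ = 257 = a·0 + b·1 (s = 0, t = 1); each new remainder r_{k+1} = r_{k-1} − q_k·r_k inherits s_{k+1} = s_{k-1} − q_k·s_k, t_{k+1} = t_{k-1} − q_k·t_k, so r_k = a·s_k + b·t_k at every step:
  q = 3: r = 128, s = 1 − 3·0 = 1, t = 0 − 3·1 = -3  (check: 899·1 + 257·(-3) = 128)
  q = 2: r = 1, s = 0 − 2·1 = -2, t = 1 − 2·(-3) = 7  (check: 899·(-2) + 257·7 = 1)
The row with r = 1 (the gcd) gives the Bezout coefficients s = -2, t = 7.
Result: 899 · (-2) + 257 · (7) = 1.

gcd(899, 257) = 1; s = -2, t = 7 (check: 899·(-2) + 257·7 = 1).


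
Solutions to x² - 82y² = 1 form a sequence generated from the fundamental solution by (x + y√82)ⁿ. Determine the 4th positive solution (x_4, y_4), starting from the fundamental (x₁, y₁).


Step 1: Find the fundamental solution (x₁, y₁) of x² - 82y² = 1.
  Expand √82 as a continued fraction. a₀ = ⌊√82⌋ = 9; iterate m_{k+1} = d_k·a_k − m_k, d_{k+1} = (82 − m_{k+1}²)/d_k, a_{k+1} = ⌊(a₀ + m_{k+1})/d_{k+1}⌋ (starting m₀ = 0, d₀ = 1), with convergents p_k = a_k·p_{k-1} + p_{k-2}, q_k = a_k·q_{k-1} + q_{k-2} (p₋₁ = 1, q₋₁ = 0):
  k = 0: a₀ = 9; p₀/q₀ = 9/1; p₀² − 82·q₀² = 81 − 82 = -1.
  k = 1: m = 9, d = 1, a = ⌊(9 + 9)/1⌋ = 18; p/q = (18·9 + 1)/(18·1 + 0) = 163/18; p² − 82·q² = 26569 − 26568 = 1.
  The first convergent with p² − 82·q² = 1 gives the fundamental solution (x₁, y₁) = (163, 18).
Step 2: Apply the recurrence (x_{n+1}, y_{n+1}) = (x₁x_n + 82y₁y_n, x₁y_n + y₁x_n) repeatedly.
  From (x_1, y_1) = (163, 18): x_2 = 163·163 + 82·18·18 = 53137; y_2 = 163·18 + 18·163 = 5868.
  From (x_2, y_2) = (53137, 5868): x_3 = 163·53137 + 82·18·5868 = 17322499; y_3 = 163·5868 + 18·53137 = 1912950.
  From (x_3, y_3) = (17322499, 1912950): x_4 = 163·17322499 + 82·18·1912950 = 5647081537; y_4 = 163·1912950 + 18·17322499 = 623615832.
Step 3: Verify x_4² - 82·y_4² = 31889529885526282369 - 31889529885526282368 = 1 (should be 1). ✓

(x_1, y_1) = (163, 18); (x_4, y_4) = (5647081537, 623615832).


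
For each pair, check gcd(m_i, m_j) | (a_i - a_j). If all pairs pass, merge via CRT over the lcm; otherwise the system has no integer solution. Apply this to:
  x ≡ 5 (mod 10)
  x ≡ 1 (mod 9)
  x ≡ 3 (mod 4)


Moduli 10, 9, 4 are not pairwise coprime, so CRT works modulo lcm(m_i) when all pairwise compatibility conditions hold.
Pairwise compatibility: gcd(m_i, m_j) must divide a_i - a_j for every pair.
Merge one congruence at a time:
  Start: x ≡ 5 (mod 10).
  Combine with x ≡ 1 (mod 9): gcd(10, 9) = 1; 1 - 5 = -4, which IS divisible by 1, so compatible.
    Write x = 5 + 10·t and substitute into x ≡ 1 (mod 9): 10·t ≡ 1 − 5 = -4 (mod 9).
    Reduce coefficients mod 9: 1·t ≡ 5 (mod 9).
    So t ≡ 5 (mod 9).
    Then x = 5 + 10·5 = 55, valid modulo lcm(10, 9) = 90: x ≡ 55 (mod 90).
  Combine with x ≡ 3 (mod 4): gcd(90, 4) = 2; 3 - 55 = -52, which IS divisible by 2, so compatible.
    Write x = 55 + 90·t and substitute into x ≡ 3 (mod 4): 90·t ≡ 3 − 55 = -52 (mod 4).
    Divide the congruence (and modulus) by g = 2: 45·t ≡ -26 (mod 2).
    Reduce coefficients mod 2: 1·t ≡ 0 (mod 2).
    So t ≡ 0 (mod 2).
    Then x = 55 + 90·0 = 55, valid modulo lcm(90, 4) = 180: x ≡ 55 (mod 180).
Verify: 55 mod 10 = 5, 55 mod 9 = 1, 55 mod 4 = 3.

x ≡ 55 (mod 180).


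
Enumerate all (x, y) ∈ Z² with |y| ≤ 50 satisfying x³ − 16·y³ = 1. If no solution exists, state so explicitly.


The equation is x³ - 16y³ = 1. For fixed y, x³ = 16·y³ + 1, so a solution requires the RHS to be a perfect cube.
Strategy: iterate y from -50 to 50, compute RHS = 16·y³ + 1, and check whether it is a (positive or negative) perfect cube.
Check small values of y:
  y = 0: RHS = 1 = (1)³ ⇒ x = 1 works.
  y = 1: RHS = 17 is not a perfect cube.
  y = -1: RHS = -15 is not a perfect cube.
  y = 2: RHS = 129 is not a perfect cube.
  y = -2: RHS = -127 is not a perfect cube.
  y = 3: RHS = 433 is not a perfect cube.
  y = -3: RHS = -431 is not a perfect cube.
Continuing the search up to |y| = 50 finds no further solutions beyond those listed.
Collected solutions: (1, 0).

Solutions (with |y| ≤ 50): (1, 0).


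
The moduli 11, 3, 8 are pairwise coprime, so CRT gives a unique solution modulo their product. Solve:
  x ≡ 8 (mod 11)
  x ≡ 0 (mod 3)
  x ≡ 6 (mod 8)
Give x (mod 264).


Moduli 11, 3, 8 are pairwise coprime; by CRT there is a unique solution modulo M = 11 · 3 · 8 = 264.
Solve pairwise, accumulating the modulus:
  Start with x ≡ 8 (mod 11).
  Combine with x ≡ 0 (mod 3): since gcd(11, 3) = 1, we get a unique residue mod 33.
    Write x = 8 + 11·t and substitute into x ≡ 0 (mod 3): 11·t ≡ 0 − 8 = -8 (mod 3).
    Reduce coefficients mod 3: 2·t ≡ 1 (mod 3).
    The inverse of 2 mod 3 is 2 (since 2·2 = 4 = 1·3 + 1), so t ≡ 2·1 = 2 ≡ 2 (mod 3).
    Then x = 8 + 11·2 = 30, valid modulo lcm(11, 3) = 33: x ≡ 30 (mod 33).
  Combine with x ≡ 6 (mod 8): since gcd(33, 8) = 1, we get a unique residue mod 264.
    Write x = 30 + 33·t and substitute into x ≡ 6 (mod 8): 33·t ≡ 6 − 30 = -24 (mod 8).
    Reduce coefficients mod 8: 1·t ≡ 0 (mod 8).
    So t ≡ 0 (mod 8).
    Then x = 30 + 33·0 = 30, valid modulo lcm(33, 8) = 264: x ≡ 30 (mod 264).
Verify: 30 mod 11 = 8 ✓, 30 mod 3 = 0 ✓, 30 mod 8 = 6 ✓.

x ≡ 30 (mod 264).


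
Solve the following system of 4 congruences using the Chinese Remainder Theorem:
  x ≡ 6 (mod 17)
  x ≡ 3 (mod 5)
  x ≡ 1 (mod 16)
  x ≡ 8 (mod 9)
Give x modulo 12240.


Product of moduli M = 17 · 5 · 16 · 9 = 12240.
Merge one congruence at a time:
  Start: x ≡ 6 (mod 17).
  Combine with x ≡ 3 (mod 5); new modulus lcm = 85.
    Write x = 6 + 17·t and substitute into x ≡ 3 (mod 5): 17·t ≡ 3 − 6 = -3 (mod 5).
    Reduce coefficients mod 5: 2·t ≡ 2 (mod 5).
    The inverse of 2 mod 5 is 3 (since 2·3 = 6 = 1·5 + 1), so t ≡ 3·2 = 6 ≡ 1 (mod 5).
    Then x = 6 + 17·1 = 23, valid modulo lcm(17, 5) = 85: x ≡ 23 (mod 85).
  Combine with x ≡ 1 (mod 16); new modulus lcm = 1360.
    Write x = 23 + 85·t and substitute into x ≡ 1 (mod 16): 85·t ≡ 1 − 23 = -22 (mod 16).
    Reduce coefficients mod 16: 5·t ≡ 10 (mod 16).
    The inverse of 5 mod 16 is 13 (since 5·13 = 65 = 4·16 + 1), so t ≡ 13·10 = 130 ≡ 2 (mod 16).
    Then x = 23 + 85·2 = 193, valid modulo lcm(85, 16) = 1360: x ≡ 193 (mod 1360).
  Combine with x ≡ 8 (mod 9); new modulus lcm = 12240.
    Write x = 193 + 1360·t and substitute into x ≡ 8 (mod 9): 1360·t ≡ 8 − 193 = -185 (mod 9).
    Reduce coefficients mod 9: 1·t ≡ 4 (mod 9).
    So t ≡ 4 (mod 9).
    Then x = 193 + 1360·4 = 5633, valid modulo lcm(1360, 9) = 12240: x ≡ 5633 (mod 12240).
Verify against each original: 5633 mod 17 = 6, 5633 mod 5 = 3, 5633 mod 16 = 1, 5633 mod 9 = 8.

x ≡ 5633 (mod 12240).


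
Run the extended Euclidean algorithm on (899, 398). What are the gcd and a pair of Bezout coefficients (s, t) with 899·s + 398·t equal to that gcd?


Euclidean algorithm on (899, 398) — divide until remainder is 0:
  899 = 2 · 398 + 103
  398 = 3 · 103 + 89
  103 = 1 · 89 + 14
  89 = 6 · 14 + 5
  14 = 2 · 5 + 4
  5 = 1 · 4 + 1
  4 = 4 · 1 + 0
gcd(899, 398) = 1.
Track Bezout coefficients alongside the remainders: start with r₀ = 899 = a·1 + b·0 (s = 1, t = 0) and r₁ = 398 = a·0 + b·1 (s = 0, t = 1); each new remainder r_{k+1} = r_{k-1} − q_k·r_k inherits s_{k+1} = s_{k-1} − q_k·s_k, t_{k+1} = t_{k-1} − q_k·t_k, so r_k = a·s_k + b·t_k at every step:
  q = 2: r = 103, s = 1 − 2·0 = 1, t = 0 − 2·1 = -2  (check: 899·1 + 398·(-2) = 103)
  q = 3: r = 89, s = 0 − 3·1 = -3, t = 1 − 3·(-2) = 7  (check: 899·(-3) + 398·7 = 89)
  q = 1: r = 14, s = 1 − 1·(-3) = 4, t = -2 − 1·7 = -9  (check: 899·4 + 398·(-9) = 14)
  q = 6: r = 5, s = -3 − 6·4 = -27, t = 7 − 6·(-9) = 61  (check: 899·(-27) + 398·61 = 5)
  q = 2: r = 4, s = 4 − 2·(-27) = 58, t = -9 − 2·61 = -131  (check: 899·58 + 398·(-131) = 4)
  q = 1: r = 1, s = -27 − 1·58 = -85, t = 61 − 1·(-131) = 192  (check: 899·(-85) + 398·192 = 1)
The row with r = 1 (the gcd) gives the Bezout coefficients s = -85, t = 192.
Result: 899 · (-85) + 398 · (192) = 1.

gcd(899, 398) = 1; s = -85, t = 192 (check: 899·(-85) + 398·192 = 1).
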